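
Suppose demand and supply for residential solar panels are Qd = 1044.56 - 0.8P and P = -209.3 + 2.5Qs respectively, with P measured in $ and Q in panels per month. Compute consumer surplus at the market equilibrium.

Solving each curve for Q: Qs = 83.72 + 0.4P.
At equilibrium Qd = Qs, so 1044.56 - 0.8P = 83.72 + 0.4P; collecting terms, 960.84 = 1.2P and P* = 800.7.
From the demand curve, Q* = 1044.56 - 0.8(800.7) = 404.
Demand choke price (Qd = 0): P = 1044.56/0.8 = 1305.7. Consumer surplus = ½ × (1305.7 - 800.7) × 404 = 102010.

Consumer surplus = 102010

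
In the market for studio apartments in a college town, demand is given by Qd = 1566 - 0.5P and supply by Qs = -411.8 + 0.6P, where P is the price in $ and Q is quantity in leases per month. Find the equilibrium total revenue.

At equilibrium Qd = Qs, so 1566 - 0.5P = -411.8 + 0.6P; collecting terms, 1977.8 = 1.1P and P* = 1798.
Then Q* = 1566 - 0.5(1798) = 667.
Total revenue = P* × Q* = 1798 × 667 = 1199266.

Total revenue = 1199266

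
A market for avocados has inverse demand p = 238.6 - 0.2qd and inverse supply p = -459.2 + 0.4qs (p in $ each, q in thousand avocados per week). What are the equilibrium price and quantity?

In direct form, qd = 1193 - 5p and qs = 1148 + 2.5p.
The market clears where 1193 - 5p = 1148 + 2.5p. Rearranging, 7.5p = 45, hence p* = 6.
From the demand curve, q* = 1193 - 5(6) = 1163.

p* = 6, q* = 1163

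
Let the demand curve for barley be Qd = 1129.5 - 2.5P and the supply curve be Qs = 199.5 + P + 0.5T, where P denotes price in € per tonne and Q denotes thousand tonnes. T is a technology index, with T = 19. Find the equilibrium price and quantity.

With T = 19, supply is Qs = 209 + P.
At equilibrium Qd = Qs, so 1129.5 - 2.5P = 209 + P; collecting terms, 920.5 = 3.5P and P* = 263.
From the demand curve, Q* = 1129.5 - 2.5(263) = 472.

P* = 263, Q* = 472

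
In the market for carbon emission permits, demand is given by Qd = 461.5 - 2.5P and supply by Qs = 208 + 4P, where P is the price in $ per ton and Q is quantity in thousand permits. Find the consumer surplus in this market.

Consumer surplus = 26499.2

The market clears where 461.5 - 2.5P = 208 + 4P. Rearranging, 6.5P = 253.5, hence P* = 39.
Plugging P* into demand: Q* = 461.5 - 2.5(39) = 364.
Demand choke price (Qd = 0): P = 461.5/2.5 = 184.6. Consumer surplus = ½ × (184.6 - 39) × 364 = 26499.2.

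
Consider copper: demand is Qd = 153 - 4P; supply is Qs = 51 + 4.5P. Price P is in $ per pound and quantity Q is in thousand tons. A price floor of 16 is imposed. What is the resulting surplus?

With P fixed at 16, quantity demanded is 89 and quantity supplied is 123.
Surplus = Qs - Qd = 123 - 89 = 34.

Surplus = 34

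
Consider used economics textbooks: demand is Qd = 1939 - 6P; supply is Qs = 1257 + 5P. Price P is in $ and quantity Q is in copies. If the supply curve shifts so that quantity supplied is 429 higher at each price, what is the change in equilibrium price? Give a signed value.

Set Qd = Qs: 1939 - 6P = 1257 + 5P, so 682 = 11P and P* = 62.
Then Q* = 1939 - 6(62) = 1567.
After the shift, supply is Qs = 1686 + 5P.
New equilibrium: 253 = 11P, so P = 23 and Q = 1801.
ΔP = 23 - 62 = -39.

ΔP = -39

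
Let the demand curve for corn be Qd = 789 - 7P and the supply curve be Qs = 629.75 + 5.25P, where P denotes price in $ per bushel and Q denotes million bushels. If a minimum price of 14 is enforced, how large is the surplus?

Surplus = 12.25

Evaluating both curves at the floor price 14 gives Qd = 691, Qs = 703.25.
Surplus = Qs - Qd = 703.25 - 691 = 12.25.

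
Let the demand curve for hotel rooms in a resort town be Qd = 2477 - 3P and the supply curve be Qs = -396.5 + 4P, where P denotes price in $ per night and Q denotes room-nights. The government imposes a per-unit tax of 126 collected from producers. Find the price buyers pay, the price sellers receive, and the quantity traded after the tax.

P_b = 482.5, P_s = 356.5, Q = 1029.5

Producers keep P_s = P_b - 126 per unit, so supply in terms of the buyer price is Qs = -900.5 + 4P_b.
Equate demand and the shifted supply: 2477 - 3P_b = -900.5 + 4P_b, giving 7P_b = 3377.5, so P_b = 482.5.
Then P_s = 482.5 - 126 = 356.5 and Q = 2477 - 3(482.5) = 1029.5.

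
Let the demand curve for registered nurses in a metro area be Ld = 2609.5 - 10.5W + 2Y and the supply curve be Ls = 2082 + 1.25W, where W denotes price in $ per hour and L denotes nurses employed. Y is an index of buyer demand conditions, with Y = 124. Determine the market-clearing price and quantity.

With Y = 124, demand is Ld = 2857.5 - 10.5W.
The market clears where 2857.5 - 10.5W = 2082 + 1.25W. Rearranging, 11.75W = 775.5, hence W* = 66.
Plugging W* into demand: L* = 2857.5 - 10.5(66) = 2164.5.

W* = 66, L* = 2164.5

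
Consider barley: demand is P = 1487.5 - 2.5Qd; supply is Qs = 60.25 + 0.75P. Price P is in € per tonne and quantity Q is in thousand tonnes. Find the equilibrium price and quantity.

P* = 465, Q* = 409

In direct form, Qd = 595 - 0.4P.
At equilibrium Qd = Qs, so 595 - 0.4P = 60.25 + 0.75P; collecting terms, 534.75 = 1.15P and P* = 465.
From the demand curve, Q* = 595 - 0.4(465) = 409.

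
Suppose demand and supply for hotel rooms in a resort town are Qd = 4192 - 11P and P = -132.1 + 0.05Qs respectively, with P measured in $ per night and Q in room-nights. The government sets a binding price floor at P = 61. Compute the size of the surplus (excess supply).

Inverting to quantity form: Qs = 2642 + 20P.
Evaluating both curves at the floor price 61 gives Qd = 3521, Qs = 3862.
Surplus = Qs - Qd = 3862 - 3521 = 341.

Surplus = 341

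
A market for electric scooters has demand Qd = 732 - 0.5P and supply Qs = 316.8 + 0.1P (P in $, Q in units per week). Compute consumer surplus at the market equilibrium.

The market clears where 732 - 0.5P = 316.8 + 0.1P. Rearranging, 0.6P = 415.2, hence P* = 692.
Then Q* = 732 - 0.5(692) = 386.
Demand choke price (Qd = 0): P = 732/0.5 = 1464. Consumer surplus = ½ × (1464 - 692) × 386 = 148996.

Consumer surplus = 148996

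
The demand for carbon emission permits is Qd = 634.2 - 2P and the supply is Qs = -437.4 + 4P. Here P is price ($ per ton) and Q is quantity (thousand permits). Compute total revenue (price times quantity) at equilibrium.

Equating demand and supply, 634.2 - 2P = -437.4 + 4P gives 6P = 1071.6, so P* = 178.6.
Then Q* = 634.2 - 2(178.6) = 277.
Total revenue = P* × Q* = 178.6 × 277 = 49472.2.

Total revenue = 49472.2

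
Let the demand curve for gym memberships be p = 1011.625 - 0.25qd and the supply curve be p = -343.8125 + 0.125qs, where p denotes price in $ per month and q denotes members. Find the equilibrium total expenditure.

Total expenditure = 390366

Rewriting in direct form: qd = 4046.5 - 4p and qs = 2750.5 + 8p.
The market clears where 4046.5 - 4p = 2750.5 + 8p. Rearranging, 12p = 1296, hence p* = 108.
From the demand curve, q* = 4046.5 - 4(108) = 3614.5.
Total expenditure = p* × q* = 108 × 3614.5 = 390366.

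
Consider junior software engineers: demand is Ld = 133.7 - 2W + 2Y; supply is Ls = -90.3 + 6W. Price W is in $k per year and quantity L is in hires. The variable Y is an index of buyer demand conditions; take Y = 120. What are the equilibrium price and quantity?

W* = 58, L* = 257.7

With Y = 120, demand is Ld = 373.7 - 2W.
The market clears where 373.7 - 2W = -90.3 + 6W. Rearranging, 8W = 464, hence W* = 58.
From the demand curve, L* = 373.7 - 2(58) = 257.7.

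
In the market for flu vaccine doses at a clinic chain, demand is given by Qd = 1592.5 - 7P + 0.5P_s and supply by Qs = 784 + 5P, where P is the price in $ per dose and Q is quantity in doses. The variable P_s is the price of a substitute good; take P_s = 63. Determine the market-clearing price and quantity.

P* = 70, Q* = 1134

With P_s = 63, demand is Qd = 1624 - 7P.
Equating demand and supply, 1624 - 7P = 784 + 5P gives 12P = 840, so P* = 70.
Then Q* = 1624 - 7(70) = 1134.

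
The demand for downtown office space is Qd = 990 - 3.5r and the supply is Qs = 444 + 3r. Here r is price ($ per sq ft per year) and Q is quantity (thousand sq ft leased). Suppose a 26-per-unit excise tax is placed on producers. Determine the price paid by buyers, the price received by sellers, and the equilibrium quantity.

The tax drives a wedge r_b - r_s = 26. Substituting r_s = r_b - 26 into supply: Qs = 366 + 3r_b.
Equate demand and the shifted supply: 990 - 3.5r_b = 366 + 3r_b, giving 6.5r_b = 624, so r_b = 96.
So r_s = 70 and the quantity traded is Q = 990 - 3.5(96) = 654.

r_b = 96, r_s = 70, Q = 654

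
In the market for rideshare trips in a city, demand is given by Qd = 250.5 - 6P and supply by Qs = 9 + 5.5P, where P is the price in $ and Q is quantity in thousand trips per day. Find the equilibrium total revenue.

Total revenue = 2614.5

Set Qd = Qs: 250.5 - 6P = 9 + 5.5P, so 241.5 = 11.5P and P* = 21.
Substitute back: Q* = 250.5 - 6(21) = 124.5.
Total revenue = P* × Q* = 21 × 124.5 = 2614.5.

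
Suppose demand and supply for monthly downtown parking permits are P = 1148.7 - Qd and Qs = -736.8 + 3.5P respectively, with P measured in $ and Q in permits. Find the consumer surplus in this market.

Consumer surplus = 266231.045

Solving each curve for Q: Qd = 1148.7 - P.
At equilibrium Qd = Qs, so 1148.7 - P = -736.8 + 3.5P; collecting terms, 1885.5 = 4.5P and P* = 419.
Then Q* = 1148.7 - 419 = 729.7.
Demand choke price (Qd = 0): P = 1148.7. Consumer surplus = ½ × (1148.7 - 419) × 729.7 = 266231.045.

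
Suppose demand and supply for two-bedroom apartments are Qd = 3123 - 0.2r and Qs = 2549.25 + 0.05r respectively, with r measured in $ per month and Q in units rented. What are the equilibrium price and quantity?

r* = 2295, Q* = 2664

At equilibrium Qd = Qs, so 3123 - 0.2r = 2549.25 + 0.05r; collecting terms, 573.75 = 0.25r and r* = 2295.
Then Q* = 3123 - 0.2(2295) = 2664.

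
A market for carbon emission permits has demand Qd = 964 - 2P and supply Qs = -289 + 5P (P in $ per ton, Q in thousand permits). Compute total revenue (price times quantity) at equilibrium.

Total revenue = 108474

Set Qd = Qs: 964 - 2P = -289 + 5P, so 1253 = 7P and P* = 179.
Plugging P* into demand: Q* = 964 - 2(179) = 606.
Total revenue = P* × Q* = 179 × 606 = 108474.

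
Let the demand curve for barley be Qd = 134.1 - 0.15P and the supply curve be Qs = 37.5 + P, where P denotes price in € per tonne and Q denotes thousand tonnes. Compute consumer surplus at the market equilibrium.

Consumer surplus = 49207.5

At equilibrium Qd = Qs, so 134.1 - 0.15P = 37.5 + P; collecting terms, 96.6 = 1.15P and P* = 84.
Substitute back: Q* = 134.1 - 0.15(84) = 121.5.
Demand choke price (Qd = 0): P = 134.1/0.15 = 894. Consumer surplus = ½ × (894 - 84) × 121.5 = 49207.5.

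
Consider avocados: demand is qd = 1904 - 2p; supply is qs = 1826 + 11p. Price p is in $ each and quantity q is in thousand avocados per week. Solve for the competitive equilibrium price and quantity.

p* = 6, q* = 1892

Set qd = qs: 1904 - 2p = 1826 + 11p, so 78 = 13p and p* = 6.
Plugging p* into demand: q* = 1904 - 2(6) = 1892.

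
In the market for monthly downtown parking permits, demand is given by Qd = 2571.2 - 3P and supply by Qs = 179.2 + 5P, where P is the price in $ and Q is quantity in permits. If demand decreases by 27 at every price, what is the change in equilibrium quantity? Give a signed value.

ΔQ = -16.875

Equating demand and supply, 2571.2 - 3P = 179.2 + 5P gives 8P = 2392, so P* = 299.
Plugging P* into demand: Q* = 2571.2 - 3(299) = 1674.2.
After the shift, demand is Qd = 2544.2 - 3P.
Re-solving, 8P = 2365 gives P = 295.625 and Q = 1657.325.
ΔQ = 1657.325 - 1674.2 = -16.875.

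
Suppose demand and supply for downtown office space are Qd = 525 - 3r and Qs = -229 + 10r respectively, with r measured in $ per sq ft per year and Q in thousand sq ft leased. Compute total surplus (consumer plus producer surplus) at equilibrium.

Total surplus = 26693.55

At equilibrium Qd = Qs, so 525 - 3r = -229 + 10r; collecting terms, 754 = 13r and r* = 58.
Plugging r* into demand: Q* = 525 - 3(58) = 351.
Demand choke price = 175; supply choke price = 22.9. CS = ½(175 - 58)(351) = 20533.5; PS = ½(58 - 22.9)(351) = 6160.05. Total surplus = 26693.55.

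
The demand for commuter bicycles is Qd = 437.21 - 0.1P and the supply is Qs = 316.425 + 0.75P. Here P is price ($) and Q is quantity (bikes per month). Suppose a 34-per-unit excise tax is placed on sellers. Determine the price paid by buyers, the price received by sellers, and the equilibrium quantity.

The tax drives a wedge P_b - P_s = 34. Substituting P_s = P_b - 34 into supply: Qs = 290.925 + 0.75P_b.
Set Qd = Qs: 437.21 - 0.1P_b = 290.925 + 0.75P_b, so 146.285 = 0.85P_b and P_b = 172.1.
So P_s = 138.1 and the quantity traded is Q = 437.21 - 0.1(172.1) = 420.

P_b = 172.1, P_s = 138.1, Q = 420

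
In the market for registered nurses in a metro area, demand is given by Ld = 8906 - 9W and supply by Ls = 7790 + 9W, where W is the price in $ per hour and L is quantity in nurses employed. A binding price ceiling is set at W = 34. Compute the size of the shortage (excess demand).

Evaluating both curves at the ceiling price 34 gives Ld = 8600, Ls = 8096.
Shortage = Ld - Ls = 8600 - 8096 = 504.

Shortage = 504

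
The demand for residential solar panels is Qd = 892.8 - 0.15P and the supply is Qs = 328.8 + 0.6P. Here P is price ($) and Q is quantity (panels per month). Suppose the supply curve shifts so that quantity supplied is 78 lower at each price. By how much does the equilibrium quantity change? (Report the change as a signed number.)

ΔQ = -15.6

At equilibrium Qd = Qs, so 892.8 - 0.15P = 328.8 + 0.6P; collecting terms, 564 = 0.75P and P* = 752.
Substitute back: Q* = 892.8 - 0.15(752) = 780.
After the shift, supply is Qs = 250.8 + 0.6P.
New equilibrium: 642 = 0.75P, so P = 856 and Q = 764.4.
ΔQ = 764.4 - 780 = -15.6.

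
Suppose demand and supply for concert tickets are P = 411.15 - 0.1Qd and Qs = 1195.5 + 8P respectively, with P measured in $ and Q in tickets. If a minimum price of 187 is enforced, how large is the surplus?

Surplus = 450

Rewriting in direct form: Qd = 4111.5 - 10P.
At P = 187: Qd = 2241.5 and Qs = 2691.5.
Surplus = Qs - Qd = 2691.5 - 2241.5 = 450.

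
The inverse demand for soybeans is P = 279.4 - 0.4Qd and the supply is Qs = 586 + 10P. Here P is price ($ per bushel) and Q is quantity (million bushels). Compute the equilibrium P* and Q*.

Solving each curve for Q: Qd = 698.5 - 2.5P.
The market clears where 698.5 - 2.5P = 586 + 10P. Rearranging, 12.5P = 112.5, hence P* = 9.
From the demand curve, Q* = 698.5 - 2.5(9) = 676.

P* = 9, Q* = 676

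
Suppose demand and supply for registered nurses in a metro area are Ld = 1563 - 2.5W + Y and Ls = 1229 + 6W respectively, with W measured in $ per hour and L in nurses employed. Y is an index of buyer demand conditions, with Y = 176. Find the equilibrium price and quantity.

W* = 60, L* = 1589

With Y = 176, demand is Ld = 1739 - 2.5W.
Equating demand and supply, 1739 - 2.5W = 1229 + 6W gives 8.5W = 510, so W* = 60.
From the demand curve, L* = 1739 - 2.5(60) = 1589.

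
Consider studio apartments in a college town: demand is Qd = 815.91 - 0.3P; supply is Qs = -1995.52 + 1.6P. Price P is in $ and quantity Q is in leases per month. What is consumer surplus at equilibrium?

Set Qd = Qs: 815.91 - 0.3P = -1995.52 + 1.6P, so 2811.43 = 1.9P and P* = 1479.7.
Substitute back: Q* = 815.91 - 0.3(1479.7) = 372.
Demand choke price (Qd = 0): P = 815.91/0.3 = 2719.7. Consumer surplus = ½ × (2719.7 - 1479.7) × 372 = 230640.

Consumer surplus = 230640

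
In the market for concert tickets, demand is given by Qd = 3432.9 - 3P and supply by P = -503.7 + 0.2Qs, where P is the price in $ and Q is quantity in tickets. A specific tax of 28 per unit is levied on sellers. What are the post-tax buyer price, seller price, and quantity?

P_b = 131.8, P_s = 103.8, Q = 3037.5

In direct form, Qs = 2518.5 + 5P.
The tax drives a wedge P_b - P_s = 28. Substituting P_s = P_b - 28 into supply: Qs = 2378.5 + 5P_b.
Set Qd = Qs: 3432.9 - 3P_b = 2378.5 + 5P_b, so 1054.4 = 8P_b and P_b = 131.8.
So P_s = 103.8 and the quantity traded is Q = 3432.9 - 3(131.8) = 3037.5.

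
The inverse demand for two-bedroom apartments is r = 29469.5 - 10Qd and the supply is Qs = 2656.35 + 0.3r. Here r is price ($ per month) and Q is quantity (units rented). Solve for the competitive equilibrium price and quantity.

r* = 726.5, Q* = 2874.3

Solving each curve for Q: Qd = 2946.95 - 0.1r.
Set Qd = Qs: 2946.95 - 0.1r = 2656.35 + 0.3r, so 290.6 = 0.4r and r* = 726.5.
Substitute back: Q* = 2946.95 - 0.1(726.5) = 2874.3.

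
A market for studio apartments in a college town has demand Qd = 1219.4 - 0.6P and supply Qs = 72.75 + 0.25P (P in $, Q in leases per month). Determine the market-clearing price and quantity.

P* = 1349, Q* = 410

Equating demand and supply, 1219.4 - 0.6P = 72.75 + 0.25P gives 0.85P = 1146.65, so P* = 1349.
Substitute back: Q* = 1219.4 - 0.6(1349) = 410.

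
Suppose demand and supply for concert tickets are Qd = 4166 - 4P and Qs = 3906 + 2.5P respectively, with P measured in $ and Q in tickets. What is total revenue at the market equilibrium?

The market clears where 4166 - 4P = 3906 + 2.5P. Rearranging, 6.5P = 260, hence P* = 40.
Then Q* = 4166 - 4(40) = 4006.
Total revenue = P* × Q* = 40 × 4006 = 160240.

Total revenue = 160240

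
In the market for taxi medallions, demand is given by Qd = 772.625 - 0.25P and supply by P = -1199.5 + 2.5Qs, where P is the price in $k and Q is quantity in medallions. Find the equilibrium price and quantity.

In direct form, Qs = 479.8 + 0.4P.
At equilibrium Qd = Qs, so 772.625 - 0.25P = 479.8 + 0.4P; collecting terms, 292.825 = 0.65P and P* = 450.5.
From the demand curve, Q* = 772.625 - 0.25(450.5) = 660.

P* = 450.5, Q* = 660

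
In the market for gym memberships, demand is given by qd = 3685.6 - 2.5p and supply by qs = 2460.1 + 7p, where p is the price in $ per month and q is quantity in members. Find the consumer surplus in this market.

Consumer surplus = 2262088.322

Set qd = qs: 3685.6 - 2.5p = 2460.1 + 7p, so 1225.5 = 9.5p and p* = 129.
Substitute back: q* = 3685.6 - 2.5(129) = 3363.1.
Demand choke price (qd = 0): p = 3685.6/2.5 = 1474.24. Consumer surplus = ½ × (1474.24 - 129) × 3363.1 = 2262088.322.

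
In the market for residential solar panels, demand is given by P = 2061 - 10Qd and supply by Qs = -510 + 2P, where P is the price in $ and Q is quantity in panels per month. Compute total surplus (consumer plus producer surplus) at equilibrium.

Total surplus = 155316

In direct form, Qd = 206.1 - 0.1P.
Equating demand and supply, 206.1 - 0.1P = -510 + 2P gives 2.1P = 716.1, so P* = 341.
Substitute back: Q* = 206.1 - 0.1(341) = 172.
Demand choke price = 2061; supply choke price = 255. CS = ½(2061 - 341)(172) = 147920; PS = ½(341 - 255)(172) = 7396. Total surplus = 155316.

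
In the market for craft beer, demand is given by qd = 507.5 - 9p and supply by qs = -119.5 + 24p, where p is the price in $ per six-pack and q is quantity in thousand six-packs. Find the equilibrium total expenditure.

Total expenditure = 6393.5

Set qd = qs: 507.5 - 9p = -119.5 + 24p, so 627 = 33p and p* = 19.
Then q* = 507.5 - 9(19) = 336.5.
Total expenditure = p* × q* = 19 × 336.5 = 6393.5.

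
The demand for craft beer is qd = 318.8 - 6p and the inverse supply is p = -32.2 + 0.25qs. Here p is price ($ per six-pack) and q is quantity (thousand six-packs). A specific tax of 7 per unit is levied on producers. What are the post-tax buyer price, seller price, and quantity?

p_b = 21.8, p_s = 14.8, q = 188

Rewriting in direct form: qs = 128.8 + 4p.
With a tax of 7 on producers, they supply based on the net price p_s = p_b - 7, so qs = 100.8 + 4p_b.
Market clearing requires 318.8 - 6p_b = 100.8 + 4p_b; hence 218 = 10p_b and p_b = 21.8.
So p_s = 14.8 and the quantity traded is q = 318.8 - 6(21.8) = 188.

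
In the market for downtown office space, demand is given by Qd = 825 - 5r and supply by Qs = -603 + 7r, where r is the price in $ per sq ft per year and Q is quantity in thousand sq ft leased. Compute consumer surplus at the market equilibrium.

Consumer surplus = 5290

Set Qd = Qs: 825 - 5r = -603 + 7r, so 1428 = 12r and r* = 119.
Substitute back: Q* = 825 - 5(119) = 230.
Demand choke price (Qd = 0): r = 825/5 = 165. Consumer surplus = ½ × (165 - 119) × 230 = 5290.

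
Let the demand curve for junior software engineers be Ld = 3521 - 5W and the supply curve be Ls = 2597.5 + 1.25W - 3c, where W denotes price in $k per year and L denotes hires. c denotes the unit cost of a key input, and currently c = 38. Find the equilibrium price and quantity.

With c = 38, supply is Ls = 2483.5 + 1.25W.
Equating demand and supply, 3521 - 5W = 2483.5 + 1.25W gives 6.25W = 1037.5, so W* = 166.
Substitute back: L* = 3521 - 5(166) = 2691.

W* = 166, L* = 2691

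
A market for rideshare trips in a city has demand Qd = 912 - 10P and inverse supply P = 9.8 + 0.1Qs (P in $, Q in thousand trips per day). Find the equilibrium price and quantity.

P* = 50.5, Q* = 407

Rewriting in direct form: Qs = -98 + 10P.
Equating demand and supply, 912 - 10P = -98 + 10P gives 20P = 1010, so P* = 50.5.
Then Q* = 912 - 10(50.5) = 407.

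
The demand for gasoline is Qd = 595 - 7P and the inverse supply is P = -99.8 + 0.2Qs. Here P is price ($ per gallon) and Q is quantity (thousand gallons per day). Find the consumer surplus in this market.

In direct form, Qs = 499 + 5P.
The market clears where 595 - 7P = 499 + 5P. Rearranging, 12P = 96, hence P* = 8.
Then Q* = 595 - 7(8) = 539.
Demand choke price (Qd = 0): P = 595/7 = 85. Consumer surplus = ½ × (85 - 8) × 539 = 20751.5.

Consumer surplus = 20751.5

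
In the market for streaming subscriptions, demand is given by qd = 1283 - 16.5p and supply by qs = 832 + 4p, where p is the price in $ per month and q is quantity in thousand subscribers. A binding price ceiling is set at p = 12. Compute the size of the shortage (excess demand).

Evaluating both curves at the ceiling price 12 gives qd = 1085, qs = 880.
Shortage = qd - qs = 1085 - 880 = 205.

Shortage = 205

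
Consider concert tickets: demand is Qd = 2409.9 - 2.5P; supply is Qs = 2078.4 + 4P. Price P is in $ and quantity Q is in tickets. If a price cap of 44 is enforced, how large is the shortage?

Shortage = 45.5

At P = 44: Qd = 2299.9 and Qs = 2254.4.
Shortage = Qd - Qs = 2299.9 - 2254.4 = 45.5.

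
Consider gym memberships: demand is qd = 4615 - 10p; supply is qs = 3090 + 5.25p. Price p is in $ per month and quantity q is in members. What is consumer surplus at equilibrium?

The market clears where 4615 - 10p = 3090 + 5.25p. Rearranging, 15.25p = 1525, hence p* = 100.
Substitute back: q* = 4615 - 10(100) = 3615.
Demand choke price (qd = 0): p = 4615/10 = 461.5. Consumer surplus = ½ × (461.5 - 100) × 3615 = 653411.25.

Consumer surplus = 653411.25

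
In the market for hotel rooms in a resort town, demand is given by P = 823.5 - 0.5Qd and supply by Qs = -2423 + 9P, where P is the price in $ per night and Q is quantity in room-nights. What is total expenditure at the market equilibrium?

Rewriting in direct form: Qd = 1647 - 2P.
At equilibrium Qd = Qs, so 1647 - 2P = -2423 + 9P; collecting terms, 4070 = 11P and P* = 370.
Substitute back: Q* = 1647 - 2(370) = 907.
Total expenditure = P* × Q* = 370 × 907 = 335590.

Total expenditure = 335590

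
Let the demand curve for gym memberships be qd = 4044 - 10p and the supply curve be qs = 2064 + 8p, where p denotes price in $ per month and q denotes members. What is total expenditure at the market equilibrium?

The market clears where 4044 - 10p = 2064 + 8p. Rearranging, 18p = 1980, hence p* = 110.
From the demand curve, q* = 4044 - 10(110) = 2944.
Total expenditure = p* × q* = 110 × 2944 = 323840.

Total expenditure = 323840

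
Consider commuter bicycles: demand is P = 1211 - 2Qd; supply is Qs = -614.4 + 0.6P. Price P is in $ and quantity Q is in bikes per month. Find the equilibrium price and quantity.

P* = 1109, Q* = 51

Inverting to quantity form: Qd = 605.5 - 0.5P.
Set Qd = Qs: 605.5 - 0.5P = -614.4 + 0.6P, so 1219.9 = 1.1P and P* = 1109.
Plugging P* into demand: Q* = 605.5 - 0.5(1109) = 51.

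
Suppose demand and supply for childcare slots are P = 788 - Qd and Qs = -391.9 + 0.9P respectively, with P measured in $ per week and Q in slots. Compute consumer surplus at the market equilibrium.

Inverting to quantity form: Qd = 788 - P.
Equating demand and supply, 788 - P = -391.9 + 0.9P gives 1.9P = 1179.9, so P* = 621.
Plugging P* into demand: Q* = 788 - 621 = 167.
Demand choke price (Qd = 0): P = 788. Consumer surplus = ½ × (788 - 621) × 167 = 13944.5.

Consumer surplus = 13944.5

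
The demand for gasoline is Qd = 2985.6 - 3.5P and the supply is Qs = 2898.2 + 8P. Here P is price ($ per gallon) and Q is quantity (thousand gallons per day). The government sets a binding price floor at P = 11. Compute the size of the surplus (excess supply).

Surplus = 39.1

With P fixed at 11, quantity demanded is 2947.1 and quantity supplied is 2986.2.
Surplus = Qs - Qd = 2986.2 - 2947.1 = 39.1.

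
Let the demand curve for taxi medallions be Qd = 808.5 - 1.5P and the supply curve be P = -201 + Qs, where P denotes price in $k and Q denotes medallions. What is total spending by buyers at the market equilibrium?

Solving each curve for Q: Qs = 201 + P.
Set Qd = Qs: 808.5 - 1.5P = 201 + P, so 607.5 = 2.5P and P* = 243.
From the demand curve, Q* = 808.5 - 1.5(243) = 444.
Total spending by buyers = P* × Q* = 243 × 444 = 107892.

Total spending by buyers = 107892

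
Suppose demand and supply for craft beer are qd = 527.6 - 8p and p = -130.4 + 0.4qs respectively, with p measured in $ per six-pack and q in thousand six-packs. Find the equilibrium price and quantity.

p* = 19.2, q* = 374

Inverting to quantity form: qs = 326 + 2.5p.
Set qd = qs: 527.6 - 8p = 326 + 2.5p, so 201.6 = 10.5p and p* = 19.2.
Then q* = 527.6 - 8(19.2) = 374.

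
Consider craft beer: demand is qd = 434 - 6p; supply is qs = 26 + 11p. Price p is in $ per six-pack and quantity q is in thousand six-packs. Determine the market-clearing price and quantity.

At equilibrium qd = qs, so 434 - 6p = 26 + 11p; collecting terms, 408 = 17p and p* = 24.
From the demand curve, q* = 434 - 6(24) = 290.

p* = 24, q* = 290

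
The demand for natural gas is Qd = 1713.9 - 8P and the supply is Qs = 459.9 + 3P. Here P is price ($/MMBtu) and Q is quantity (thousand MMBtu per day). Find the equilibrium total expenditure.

Total expenditure = 91416.6

At equilibrium Qd = Qs, so 1713.9 - 8P = 459.9 + 3P; collecting terms, 1254 = 11P and P* = 114.
Then Q* = 1713.9 - 8(114) = 801.9.
Total expenditure = P* × Q* = 114 × 801.9 = 91416.6.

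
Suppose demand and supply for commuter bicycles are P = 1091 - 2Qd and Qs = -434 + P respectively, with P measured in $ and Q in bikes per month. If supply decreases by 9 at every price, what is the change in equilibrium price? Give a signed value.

ΔP = 6

Solving each curve for Q: Qd = 545.5 - 0.5P.
Set Qd = Qs: 545.5 - 0.5P = -434 + P, so 979.5 = 1.5P and P* = 653.
From the demand curve, Q* = 545.5 - 0.5(653) = 219.
After the shift, supply is Qs = -443 + P.
The new intersection has 988.5 = 1.5P, i.e. P = 659, Q = 216.
ΔP = 659 - 653 = 6.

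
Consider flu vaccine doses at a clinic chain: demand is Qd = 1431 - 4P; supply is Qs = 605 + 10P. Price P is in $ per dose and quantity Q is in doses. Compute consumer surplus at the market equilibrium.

Consumer surplus = 178503.125

Set Qd = Qs: 1431 - 4P = 605 + 10P, so 826 = 14P and P* = 59.
Plugging P* into demand: Q* = 1431 - 4(59) = 1195.
Demand choke price (Qd = 0): P = 1431/4 = 357.75. Consumer surplus = ½ × (357.75 - 59) × 1195 = 178503.125.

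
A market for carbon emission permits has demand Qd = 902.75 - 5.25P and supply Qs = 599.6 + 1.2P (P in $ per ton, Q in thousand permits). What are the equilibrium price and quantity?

P* = 47, Q* = 656

The market clears where 902.75 - 5.25P = 599.6 + 1.2P. Rearranging, 6.45P = 303.15, hence P* = 47.
Plugging P* into demand: Q* = 902.75 - 5.25(47) = 656.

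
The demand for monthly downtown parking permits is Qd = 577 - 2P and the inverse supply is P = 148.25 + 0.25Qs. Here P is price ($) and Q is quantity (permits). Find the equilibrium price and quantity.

P* = 195, Q* = 187

In direct form, Qs = -593 + 4P.
The market clears where 577 - 2P = -593 + 4P. Rearranging, 6P = 1170, hence P* = 195.
Then Q* = 577 - 2(195) = 187.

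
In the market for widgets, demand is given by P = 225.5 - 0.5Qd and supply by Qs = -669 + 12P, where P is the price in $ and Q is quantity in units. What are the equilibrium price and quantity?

Solving each curve for Q: Qd = 451 - 2P.
At equilibrium Qd = Qs, so 451 - 2P = -669 + 12P; collecting terms, 1120 = 14P and P* = 80.
Plugging P* into demand: Q* = 451 - 2(80) = 291.

P* = 80, Q* = 291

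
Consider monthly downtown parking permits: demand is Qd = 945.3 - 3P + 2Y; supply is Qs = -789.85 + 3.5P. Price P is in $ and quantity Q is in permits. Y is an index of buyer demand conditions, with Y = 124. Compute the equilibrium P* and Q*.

P* = 305.1, Q* = 278

With Y = 124, demand is Qd = 1193.3 - 3P.
The market clears where 1193.3 - 3P = -789.85 + 3.5P. Rearranging, 6.5P = 1983.15, hence P* = 305.1.
Plugging P* into demand: Q* = 1193.3 - 3(305.1) = 278.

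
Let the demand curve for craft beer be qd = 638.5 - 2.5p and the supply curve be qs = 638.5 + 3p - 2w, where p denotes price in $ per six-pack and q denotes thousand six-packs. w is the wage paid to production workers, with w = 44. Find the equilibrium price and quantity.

With w = 44, supply is qs = 550.5 + 3p.
Set qd = qs: 638.5 - 2.5p = 550.5 + 3p, so 88 = 5.5p and p* = 16.
From the demand curve, q* = 638.5 - 2.5(16) = 598.5.

p* = 16, q* = 598.5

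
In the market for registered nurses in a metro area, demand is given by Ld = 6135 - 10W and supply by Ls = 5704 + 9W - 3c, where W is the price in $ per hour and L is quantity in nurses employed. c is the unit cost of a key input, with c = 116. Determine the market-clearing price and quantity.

With c = 116, supply is Ls = 5356 + 9W.
At equilibrium Ld = Ls, so 6135 - 10W = 5356 + 9W; collecting terms, 779 = 19W and W* = 41.
Plugging W* into demand: L* = 6135 - 10(41) = 5725.

W* = 41, L* = 5725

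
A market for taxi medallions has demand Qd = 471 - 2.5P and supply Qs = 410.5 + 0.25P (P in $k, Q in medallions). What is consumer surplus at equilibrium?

Consumer surplus = 34611.2

Equating demand and supply, 471 - 2.5P = 410.5 + 0.25P gives 2.75P = 60.5, so P* = 22.
From the demand curve, Q* = 471 - 2.5(22) = 416.
Demand choke price (Qd = 0): P = 471/2.5 = 188.4. Consumer surplus = ½ × (188.4 - 22) × 416 = 34611.2.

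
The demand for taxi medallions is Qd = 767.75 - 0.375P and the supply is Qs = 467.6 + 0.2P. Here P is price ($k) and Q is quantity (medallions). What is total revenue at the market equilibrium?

Total revenue = 298584

The market clears where 767.75 - 0.375P = 467.6 + 0.2P. Rearranging, 0.575P = 300.15, hence P* = 522.
From the demand curve, Q* = 767.75 - 0.375(522) = 572.
Total revenue = P* × Q* = 522 × 572 = 298584.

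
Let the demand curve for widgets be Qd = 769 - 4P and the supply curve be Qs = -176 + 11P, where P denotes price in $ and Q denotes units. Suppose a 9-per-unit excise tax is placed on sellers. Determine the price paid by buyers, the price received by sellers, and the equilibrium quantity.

P_b = 69.6, P_s = 60.6, Q = 490.6

The tax drives a wedge P_b - P_s = 9. Substituting P_s = P_b - 9 into supply: Qs = -275 + 11P_b.
Equate demand and the shifted supply: 769 - 4P_b = -275 + 11P_b, giving 15P_b = 1044, so P_b = 69.6.
So P_s = 60.6 and the quantity traded is Q = 769 - 4(69.6) = 490.6.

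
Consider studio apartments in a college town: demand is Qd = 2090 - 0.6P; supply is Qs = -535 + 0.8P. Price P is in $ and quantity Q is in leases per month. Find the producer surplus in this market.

At equilibrium Qd = Qs, so 2090 - 0.6P = -535 + 0.8P; collecting terms, 2625 = 1.4P and P* = 1875.
Then Q* = 2090 - 0.6(1875) = 965.
Supply choke price (Qs = 0): P = 668.75. Producer surplus = ½ × (1875 - 668.75) × 965 = 582015.625.

Producer surplus = 582015.625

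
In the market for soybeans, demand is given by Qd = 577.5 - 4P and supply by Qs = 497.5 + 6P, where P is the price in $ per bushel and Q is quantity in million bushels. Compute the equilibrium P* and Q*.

Set Qd = Qs: 577.5 - 4P = 497.5 + 6P, so 80 = 10P and P* = 8.
Substitute back: Q* = 577.5 - 4(8) = 545.5.

P* = 8, Q* = 545.5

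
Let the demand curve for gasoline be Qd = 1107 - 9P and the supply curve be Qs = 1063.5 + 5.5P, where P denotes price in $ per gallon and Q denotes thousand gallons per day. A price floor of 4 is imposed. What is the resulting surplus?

Surplus = 14.5

At P = 4: Qd = 1071 and Qs = 1085.5.
Surplus = Qs - Qd = 1085.5 - 1071 = 14.5.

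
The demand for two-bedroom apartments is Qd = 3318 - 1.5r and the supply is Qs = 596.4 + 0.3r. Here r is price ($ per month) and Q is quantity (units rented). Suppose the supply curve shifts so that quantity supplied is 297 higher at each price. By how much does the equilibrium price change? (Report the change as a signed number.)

The market clears where 3318 - 1.5r = 596.4 + 0.3r. Rearranging, 1.8r = 2721.6, hence r* = 1512.
Plugging r* into demand: Q* = 3318 - 1.5(1512) = 1050.
After the shift, supply is Qs = 893.4 + 0.3r.
Re-solving, 1.8r = 2424.6 gives r = 1347 and Q = 1297.5.
Δr = 1347 - 1512 = -165.

Δr = -165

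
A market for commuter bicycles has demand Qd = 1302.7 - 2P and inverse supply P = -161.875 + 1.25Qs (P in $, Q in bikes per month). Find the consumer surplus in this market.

Consumer surplus = 53986.5225

In direct form, Qs = 129.5 + 0.8P.
At equilibrium Qd = Qs, so 1302.7 - 2P = 129.5 + 0.8P; collecting terms, 1173.2 = 2.8P and P* = 419.
Then Q* = 1302.7 - 2(419) = 464.7.
Demand choke price (Qd = 0): P = 1302.7/2 = 651.35. Consumer surplus = ½ × (651.35 - 419) × 464.7 = 53986.5225.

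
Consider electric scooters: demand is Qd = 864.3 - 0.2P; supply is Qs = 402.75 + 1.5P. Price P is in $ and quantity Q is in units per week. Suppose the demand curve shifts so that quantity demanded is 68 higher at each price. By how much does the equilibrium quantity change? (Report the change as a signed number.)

At equilibrium Qd = Qs, so 864.3 - 0.2P = 402.75 + 1.5P; collecting terms, 461.55 = 1.7P and P* = 271.5.
Then Q* = 864.3 - 0.2(271.5) = 810.
After the shift, demand is Qd = 932.3 - 0.2P.
The new intersection has 529.55 = 1.7P, i.e. P = 311.5, Q = 870.
ΔQ = 870 - 810 = 60.

ΔQ = 60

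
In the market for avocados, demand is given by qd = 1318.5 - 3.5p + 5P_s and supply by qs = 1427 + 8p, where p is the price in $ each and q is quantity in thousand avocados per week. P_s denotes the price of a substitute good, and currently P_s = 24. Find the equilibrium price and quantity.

With P_s = 24, demand is qd = 1438.5 - 3.5p.
At equilibrium qd = qs, so 1438.5 - 3.5p = 1427 + 8p; collecting terms, 11.5 = 11.5p and p* = 1.
From the demand curve, q* = 1438.5 - 3.5(1) = 1435.

p* = 1, q* = 1435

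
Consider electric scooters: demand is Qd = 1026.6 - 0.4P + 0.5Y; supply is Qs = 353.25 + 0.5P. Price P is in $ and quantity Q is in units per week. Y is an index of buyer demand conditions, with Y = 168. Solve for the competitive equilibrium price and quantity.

With Y = 168, demand is Qd = 1110.6 - 0.4P.
Equating demand and supply, 1110.6 - 0.4P = 353.25 + 0.5P gives 0.9P = 757.35, so P* = 841.5.
From the demand curve, Q* = 1110.6 - 0.4(841.5) = 774.

P* = 841.5, Q* = 774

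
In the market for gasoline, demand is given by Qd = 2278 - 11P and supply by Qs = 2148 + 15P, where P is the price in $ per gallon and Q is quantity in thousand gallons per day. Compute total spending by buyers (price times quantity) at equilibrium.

Equating demand and supply, 2278 - 11P = 2148 + 15P gives 26P = 130, so P* = 5.
Then Q* = 2278 - 11(5) = 2223.
Total spending by buyers = P* × Q* = 5 × 2223 = 11115.

Total spending by buyers = 11115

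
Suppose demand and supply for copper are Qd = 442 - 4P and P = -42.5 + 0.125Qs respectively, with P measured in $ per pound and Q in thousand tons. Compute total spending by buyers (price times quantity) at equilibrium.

Inverting to quantity form: Qs = 340 + 8P.
The market clears where 442 - 4P = 340 + 8P. Rearranging, 12P = 102, hence P* = 8.5.
Plugging P* into demand: Q* = 442 - 4(8.5) = 408.
Total spending by buyers = P* × Q* = 8.5 × 408 = 3468.

Total spending by buyers = 3468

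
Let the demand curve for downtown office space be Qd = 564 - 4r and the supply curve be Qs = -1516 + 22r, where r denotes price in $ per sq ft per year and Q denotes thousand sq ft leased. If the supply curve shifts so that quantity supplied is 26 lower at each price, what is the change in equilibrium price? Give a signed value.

Δr = 1

Equating demand and supply, 564 - 4r = -1516 + 22r gives 26r = 2080, so r* = 80.
Plugging r* into demand: Q* = 564 - 4(80) = 244.
After the shift, supply is Qs = -1542 + 22r.
Re-solving, 26r = 2106 gives r = 81 and Q = 240.
Δr = 81 - 80 = 1.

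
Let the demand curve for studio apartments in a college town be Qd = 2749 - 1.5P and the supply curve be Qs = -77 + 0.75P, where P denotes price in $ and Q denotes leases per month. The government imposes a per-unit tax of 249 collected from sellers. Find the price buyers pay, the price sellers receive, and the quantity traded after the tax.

With a tax of 249 on sellers, they supply based on the net price P_s = P_b - 249, so Qs = -263.75 + 0.75P_b.
Market clearing requires 2749 - 1.5P_b = -263.75 + 0.75P_b; hence 3012.75 = 2.25P_b and P_b = 1339.
Then P_s = 1339 - 249 = 1090 and Q = 2749 - 1.5(1339) = 740.5.

P_b = 1339, P_s = 1090, Q = 740.5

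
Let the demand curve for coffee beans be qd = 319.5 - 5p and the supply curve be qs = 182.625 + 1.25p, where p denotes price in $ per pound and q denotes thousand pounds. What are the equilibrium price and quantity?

Equating demand and supply, 319.5 - 5p = 182.625 + 1.25p gives 6.25p = 136.875, so p* = 21.9.
From the demand curve, q* = 319.5 - 5(21.9) = 210.

p* = 21.9, q* = 210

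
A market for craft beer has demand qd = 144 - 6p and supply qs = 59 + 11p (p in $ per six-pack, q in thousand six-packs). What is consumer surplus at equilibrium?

Consumer surplus = 1083

At equilibrium qd = qs, so 144 - 6p = 59 + 11p; collecting terms, 85 = 17p and p* = 5.
Substitute back: q* = 144 - 6(5) = 114.
Demand choke price (qd = 0): p = 144/6 = 24. Consumer surplus = ½ × (24 - 5) × 114 = 1083.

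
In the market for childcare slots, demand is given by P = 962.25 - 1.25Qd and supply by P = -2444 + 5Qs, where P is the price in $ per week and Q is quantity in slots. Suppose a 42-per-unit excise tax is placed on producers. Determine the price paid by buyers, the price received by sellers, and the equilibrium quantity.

P_b = 289.4, P_s = 247.4, Q = 538.28

In direct form, Qd = 769.8 - 0.8P and Qs = 488.8 + 0.2P.
With a tax of 42 on producers, they supply based on the net price P_s = P_b - 42, so Qs = 480.4 + 0.2P_b.
Set Qd = Qs: 769.8 - 0.8P_b = 480.4 + 0.2P_b, so 289.4 = P_b and P_b = 289.4.
Then P_s = 289.4 - 42 = 247.4 and Q = 769.8 - 0.8(289.4) = 538.28.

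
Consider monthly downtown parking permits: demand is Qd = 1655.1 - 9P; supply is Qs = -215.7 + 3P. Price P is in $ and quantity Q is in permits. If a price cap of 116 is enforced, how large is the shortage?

Shortage = 478.8

At P = 116: Qd = 611.1 and Qs = 132.3.
Shortage = Qd - Qs = 611.1 - 132.3 = 478.8.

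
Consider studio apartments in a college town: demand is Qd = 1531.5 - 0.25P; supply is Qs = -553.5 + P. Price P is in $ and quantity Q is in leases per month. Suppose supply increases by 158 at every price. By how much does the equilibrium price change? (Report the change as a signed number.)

The market clears where 1531.5 - 0.25P = -553.5 + P. Rearranging, 1.25P = 2085, hence P* = 1668.
From the demand curve, Q* = 1531.5 - 0.25(1668) = 1114.5.
After the shift, supply is Qs = -395.5 + P.
Re-solving, 1.25P = 1927 gives P = 1541.6 and Q = 1146.1.
ΔP = 1541.6 - 1668 = -126.4.

ΔP = -126.4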